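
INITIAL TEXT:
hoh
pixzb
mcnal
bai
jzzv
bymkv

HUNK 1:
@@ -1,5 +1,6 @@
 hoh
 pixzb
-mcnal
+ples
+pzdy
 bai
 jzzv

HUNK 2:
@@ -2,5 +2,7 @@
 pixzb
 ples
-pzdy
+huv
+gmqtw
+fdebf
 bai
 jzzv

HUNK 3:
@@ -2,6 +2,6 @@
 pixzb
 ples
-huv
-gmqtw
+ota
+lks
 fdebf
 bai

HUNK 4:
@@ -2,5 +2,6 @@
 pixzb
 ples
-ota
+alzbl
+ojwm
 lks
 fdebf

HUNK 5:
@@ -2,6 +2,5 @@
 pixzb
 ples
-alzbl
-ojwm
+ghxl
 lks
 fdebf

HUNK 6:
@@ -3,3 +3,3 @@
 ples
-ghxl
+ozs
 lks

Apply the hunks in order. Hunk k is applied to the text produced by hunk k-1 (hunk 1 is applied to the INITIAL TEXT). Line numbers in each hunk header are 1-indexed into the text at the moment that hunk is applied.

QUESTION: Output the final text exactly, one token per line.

Answer: hoh
pixzb
ples
ozs
lks
fdebf
bai
jzzv
bymkv

Derivation:
Hunk 1: at line 1 remove [mcnal] add [ples,pzdy] -> 7 lines: hoh pixzb ples pzdy bai jzzv bymkv
Hunk 2: at line 2 remove [pzdy] add [huv,gmqtw,fdebf] -> 9 lines: hoh pixzb ples huv gmqtw fdebf bai jzzv bymkv
Hunk 3: at line 2 remove [huv,gmqtw] add [ota,lks] -> 9 lines: hoh pixzb ples ota lks fdebf bai jzzv bymkv
Hunk 4: at line 2 remove [ota] add [alzbl,ojwm] -> 10 lines: hoh pixzb ples alzbl ojwm lks fdebf bai jzzv bymkv
Hunk 5: at line 2 remove [alzbl,ojwm] add [ghxl] -> 9 lines: hoh pixzb ples ghxl lks fdebf bai jzzv bymkv
Hunk 6: at line 3 remove [ghxl] add [ozs] -> 9 lines: hoh pixzb ples ozs lks fdebf bai jzzv bymkv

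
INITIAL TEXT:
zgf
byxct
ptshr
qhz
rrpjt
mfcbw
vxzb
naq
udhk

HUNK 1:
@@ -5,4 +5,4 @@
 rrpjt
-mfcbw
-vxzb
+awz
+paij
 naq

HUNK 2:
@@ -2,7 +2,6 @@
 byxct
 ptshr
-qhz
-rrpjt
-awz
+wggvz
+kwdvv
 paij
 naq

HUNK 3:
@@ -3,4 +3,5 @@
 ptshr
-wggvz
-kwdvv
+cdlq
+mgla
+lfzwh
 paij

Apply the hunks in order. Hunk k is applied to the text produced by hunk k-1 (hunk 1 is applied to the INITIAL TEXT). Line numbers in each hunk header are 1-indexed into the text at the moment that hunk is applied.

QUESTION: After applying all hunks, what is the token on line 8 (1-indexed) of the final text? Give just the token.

Answer: naq

Derivation:
Hunk 1: at line 5 remove [mfcbw,vxzb] add [awz,paij] -> 9 lines: zgf byxct ptshr qhz rrpjt awz paij naq udhk
Hunk 2: at line 2 remove [qhz,rrpjt,awz] add [wggvz,kwdvv] -> 8 lines: zgf byxct ptshr wggvz kwdvv paij naq udhk
Hunk 3: at line 3 remove [wggvz,kwdvv] add [cdlq,mgla,lfzwh] -> 9 lines: zgf byxct ptshr cdlq mgla lfzwh paij naq udhk
Final line 8: naq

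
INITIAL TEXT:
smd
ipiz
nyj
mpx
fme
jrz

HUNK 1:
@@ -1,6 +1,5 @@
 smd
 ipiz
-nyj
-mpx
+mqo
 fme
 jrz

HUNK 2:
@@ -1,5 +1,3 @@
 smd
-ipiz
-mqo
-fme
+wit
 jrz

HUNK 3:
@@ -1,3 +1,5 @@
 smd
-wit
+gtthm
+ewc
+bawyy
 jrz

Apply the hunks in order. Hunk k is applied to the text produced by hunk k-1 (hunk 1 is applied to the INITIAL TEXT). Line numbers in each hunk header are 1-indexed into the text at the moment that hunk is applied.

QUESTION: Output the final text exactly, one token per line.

Hunk 1: at line 1 remove [nyj,mpx] add [mqo] -> 5 lines: smd ipiz mqo fme jrz
Hunk 2: at line 1 remove [ipiz,mqo,fme] add [wit] -> 3 lines: smd wit jrz
Hunk 3: at line 1 remove [wit] add [gtthm,ewc,bawyy] -> 5 lines: smd gtthm ewc bawyy jrz

Answer: smd
gtthm
ewc
bawyy
jrz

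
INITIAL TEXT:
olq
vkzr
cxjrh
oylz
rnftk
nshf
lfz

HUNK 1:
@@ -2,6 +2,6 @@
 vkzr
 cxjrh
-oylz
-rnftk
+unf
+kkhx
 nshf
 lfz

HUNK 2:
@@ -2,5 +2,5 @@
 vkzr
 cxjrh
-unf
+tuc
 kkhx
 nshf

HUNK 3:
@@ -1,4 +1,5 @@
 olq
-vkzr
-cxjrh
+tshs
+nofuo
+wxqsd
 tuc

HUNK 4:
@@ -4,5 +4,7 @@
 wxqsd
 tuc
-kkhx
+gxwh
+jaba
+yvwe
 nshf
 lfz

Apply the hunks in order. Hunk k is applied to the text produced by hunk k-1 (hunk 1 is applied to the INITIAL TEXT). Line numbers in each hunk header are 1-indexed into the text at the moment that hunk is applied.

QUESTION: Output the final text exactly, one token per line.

Hunk 1: at line 2 remove [oylz,rnftk] add [unf,kkhx] -> 7 lines: olq vkzr cxjrh unf kkhx nshf lfz
Hunk 2: at line 2 remove [unf] add [tuc] -> 7 lines: olq vkzr cxjrh tuc kkhx nshf lfz
Hunk 3: at line 1 remove [vkzr,cxjrh] add [tshs,nofuo,wxqsd] -> 8 lines: olq tshs nofuo wxqsd tuc kkhx nshf lfz
Hunk 4: at line 4 remove [kkhx] add [gxwh,jaba,yvwe] -> 10 lines: olq tshs nofuo wxqsd tuc gxwh jaba yvwe nshf lfz

Answer: olq
tshs
nofuo
wxqsd
tuc
gxwh
jaba
yvwe
nshf
lfz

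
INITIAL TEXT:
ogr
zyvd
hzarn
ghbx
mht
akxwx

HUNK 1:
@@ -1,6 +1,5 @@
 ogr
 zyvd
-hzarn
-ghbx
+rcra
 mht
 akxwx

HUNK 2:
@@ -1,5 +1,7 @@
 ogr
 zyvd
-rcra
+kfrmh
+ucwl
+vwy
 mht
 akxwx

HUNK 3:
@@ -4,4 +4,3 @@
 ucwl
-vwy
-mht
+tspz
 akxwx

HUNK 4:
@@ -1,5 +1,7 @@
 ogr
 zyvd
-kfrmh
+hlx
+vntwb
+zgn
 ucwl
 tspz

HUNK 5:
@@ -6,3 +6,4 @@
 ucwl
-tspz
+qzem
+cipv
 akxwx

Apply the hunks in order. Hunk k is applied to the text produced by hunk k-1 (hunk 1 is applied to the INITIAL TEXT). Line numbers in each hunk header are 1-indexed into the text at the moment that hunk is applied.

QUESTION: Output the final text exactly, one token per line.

Hunk 1: at line 1 remove [hzarn,ghbx] add [rcra] -> 5 lines: ogr zyvd rcra mht akxwx
Hunk 2: at line 1 remove [rcra] add [kfrmh,ucwl,vwy] -> 7 lines: ogr zyvd kfrmh ucwl vwy mht akxwx
Hunk 3: at line 4 remove [vwy,mht] add [tspz] -> 6 lines: ogr zyvd kfrmh ucwl tspz akxwx
Hunk 4: at line 1 remove [kfrmh] add [hlx,vntwb,zgn] -> 8 lines: ogr zyvd hlx vntwb zgn ucwl tspz akxwx
Hunk 5: at line 6 remove [tspz] add [qzem,cipv] -> 9 lines: ogr zyvd hlx vntwb zgn ucwl qzem cipv akxwx

Answer: ogr
zyvd
hlx
vntwb
zgn
ucwl
qzem
cipv
akxwx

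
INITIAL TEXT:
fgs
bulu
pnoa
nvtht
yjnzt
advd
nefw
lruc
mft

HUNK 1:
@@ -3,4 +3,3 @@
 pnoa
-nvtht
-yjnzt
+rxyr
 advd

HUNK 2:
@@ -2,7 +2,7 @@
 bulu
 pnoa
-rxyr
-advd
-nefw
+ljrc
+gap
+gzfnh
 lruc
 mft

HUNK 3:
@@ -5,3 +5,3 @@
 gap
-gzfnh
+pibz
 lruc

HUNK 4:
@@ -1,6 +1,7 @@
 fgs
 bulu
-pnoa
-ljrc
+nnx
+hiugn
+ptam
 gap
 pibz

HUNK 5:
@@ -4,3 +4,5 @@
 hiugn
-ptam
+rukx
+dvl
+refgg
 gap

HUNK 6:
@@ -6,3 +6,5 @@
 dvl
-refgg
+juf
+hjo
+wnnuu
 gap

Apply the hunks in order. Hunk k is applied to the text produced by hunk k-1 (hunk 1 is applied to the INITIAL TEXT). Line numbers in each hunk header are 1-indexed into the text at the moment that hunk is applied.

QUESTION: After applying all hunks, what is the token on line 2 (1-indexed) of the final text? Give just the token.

Answer: bulu

Derivation:
Hunk 1: at line 3 remove [nvtht,yjnzt] add [rxyr] -> 8 lines: fgs bulu pnoa rxyr advd nefw lruc mft
Hunk 2: at line 2 remove [rxyr,advd,nefw] add [ljrc,gap,gzfnh] -> 8 lines: fgs bulu pnoa ljrc gap gzfnh lruc mft
Hunk 3: at line 5 remove [gzfnh] add [pibz] -> 8 lines: fgs bulu pnoa ljrc gap pibz lruc mft
Hunk 4: at line 1 remove [pnoa,ljrc] add [nnx,hiugn,ptam] -> 9 lines: fgs bulu nnx hiugn ptam gap pibz lruc mft
Hunk 5: at line 4 remove [ptam] add [rukx,dvl,refgg] -> 11 lines: fgs bulu nnx hiugn rukx dvl refgg gap pibz lruc mft
Hunk 6: at line 6 remove [refgg] add [juf,hjo,wnnuu] -> 13 lines: fgs bulu nnx hiugn rukx dvl juf hjo wnnuu gap pibz lruc mft
Final line 2: bulu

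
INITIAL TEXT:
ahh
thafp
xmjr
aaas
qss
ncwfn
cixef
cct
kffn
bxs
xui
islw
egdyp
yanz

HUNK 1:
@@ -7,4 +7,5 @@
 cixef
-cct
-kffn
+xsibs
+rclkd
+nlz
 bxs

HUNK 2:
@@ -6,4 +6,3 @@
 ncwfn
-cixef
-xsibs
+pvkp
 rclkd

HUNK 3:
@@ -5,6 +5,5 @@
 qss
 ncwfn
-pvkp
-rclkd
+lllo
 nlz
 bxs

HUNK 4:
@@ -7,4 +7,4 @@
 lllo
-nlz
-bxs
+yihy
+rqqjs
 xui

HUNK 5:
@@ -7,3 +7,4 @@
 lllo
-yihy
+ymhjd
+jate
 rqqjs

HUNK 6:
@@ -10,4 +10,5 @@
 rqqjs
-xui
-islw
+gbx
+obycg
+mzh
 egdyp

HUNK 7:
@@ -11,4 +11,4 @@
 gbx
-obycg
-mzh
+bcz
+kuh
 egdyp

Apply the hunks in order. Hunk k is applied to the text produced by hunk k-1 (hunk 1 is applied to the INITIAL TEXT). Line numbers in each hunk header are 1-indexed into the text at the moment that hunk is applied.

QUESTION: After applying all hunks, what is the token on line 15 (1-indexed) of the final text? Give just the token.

Answer: yanz

Derivation:
Hunk 1: at line 7 remove [cct,kffn] add [xsibs,rclkd,nlz] -> 15 lines: ahh thafp xmjr aaas qss ncwfn cixef xsibs rclkd nlz bxs xui islw egdyp yanz
Hunk 2: at line 6 remove [cixef,xsibs] add [pvkp] -> 14 lines: ahh thafp xmjr aaas qss ncwfn pvkp rclkd nlz bxs xui islw egdyp yanz
Hunk 3: at line 5 remove [pvkp,rclkd] add [lllo] -> 13 lines: ahh thafp xmjr aaas qss ncwfn lllo nlz bxs xui islw egdyp yanz
Hunk 4: at line 7 remove [nlz,bxs] add [yihy,rqqjs] -> 13 lines: ahh thafp xmjr aaas qss ncwfn lllo yihy rqqjs xui islw egdyp yanz
Hunk 5: at line 7 remove [yihy] add [ymhjd,jate] -> 14 lines: ahh thafp xmjr aaas qss ncwfn lllo ymhjd jate rqqjs xui islw egdyp yanz
Hunk 6: at line 10 remove [xui,islw] add [gbx,obycg,mzh] -> 15 lines: ahh thafp xmjr aaas qss ncwfn lllo ymhjd jate rqqjs gbx obycg mzh egdyp yanz
Hunk 7: at line 11 remove [obycg,mzh] add [bcz,kuh] -> 15 lines: ahh thafp xmjr aaas qss ncwfn lllo ymhjd jate rqqjs gbx bcz kuh egdyp yanz
Final line 15: yanz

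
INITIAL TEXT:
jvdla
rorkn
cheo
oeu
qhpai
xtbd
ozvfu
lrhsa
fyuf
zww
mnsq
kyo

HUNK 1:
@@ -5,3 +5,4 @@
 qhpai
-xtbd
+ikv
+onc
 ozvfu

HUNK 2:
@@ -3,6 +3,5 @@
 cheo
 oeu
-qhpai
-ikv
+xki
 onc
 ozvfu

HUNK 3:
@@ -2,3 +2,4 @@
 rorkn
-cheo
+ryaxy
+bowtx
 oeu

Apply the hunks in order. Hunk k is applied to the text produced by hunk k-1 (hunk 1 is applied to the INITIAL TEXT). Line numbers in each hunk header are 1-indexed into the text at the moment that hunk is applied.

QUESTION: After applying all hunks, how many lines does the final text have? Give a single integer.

Hunk 1: at line 5 remove [xtbd] add [ikv,onc] -> 13 lines: jvdla rorkn cheo oeu qhpai ikv onc ozvfu lrhsa fyuf zww mnsq kyo
Hunk 2: at line 3 remove [qhpai,ikv] add [xki] -> 12 lines: jvdla rorkn cheo oeu xki onc ozvfu lrhsa fyuf zww mnsq kyo
Hunk 3: at line 2 remove [cheo] add [ryaxy,bowtx] -> 13 lines: jvdla rorkn ryaxy bowtx oeu xki onc ozvfu lrhsa fyuf zww mnsq kyo
Final line count: 13

Answer: 13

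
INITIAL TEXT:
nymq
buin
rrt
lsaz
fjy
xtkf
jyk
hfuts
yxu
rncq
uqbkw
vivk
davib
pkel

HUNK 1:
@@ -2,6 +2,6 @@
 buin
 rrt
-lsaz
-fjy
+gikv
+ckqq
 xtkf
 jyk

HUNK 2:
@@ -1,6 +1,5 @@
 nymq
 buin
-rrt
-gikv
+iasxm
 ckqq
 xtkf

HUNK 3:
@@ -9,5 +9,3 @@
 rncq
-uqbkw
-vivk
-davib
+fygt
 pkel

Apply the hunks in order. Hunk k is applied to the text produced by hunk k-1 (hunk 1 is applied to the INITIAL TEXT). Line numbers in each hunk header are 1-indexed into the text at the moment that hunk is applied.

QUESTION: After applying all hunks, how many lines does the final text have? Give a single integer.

Hunk 1: at line 2 remove [lsaz,fjy] add [gikv,ckqq] -> 14 lines: nymq buin rrt gikv ckqq xtkf jyk hfuts yxu rncq uqbkw vivk davib pkel
Hunk 2: at line 1 remove [rrt,gikv] add [iasxm] -> 13 lines: nymq buin iasxm ckqq xtkf jyk hfuts yxu rncq uqbkw vivk davib pkel
Hunk 3: at line 9 remove [uqbkw,vivk,davib] add [fygt] -> 11 lines: nymq buin iasxm ckqq xtkf jyk hfuts yxu rncq fygt pkel
Final line count: 11

Answer: 11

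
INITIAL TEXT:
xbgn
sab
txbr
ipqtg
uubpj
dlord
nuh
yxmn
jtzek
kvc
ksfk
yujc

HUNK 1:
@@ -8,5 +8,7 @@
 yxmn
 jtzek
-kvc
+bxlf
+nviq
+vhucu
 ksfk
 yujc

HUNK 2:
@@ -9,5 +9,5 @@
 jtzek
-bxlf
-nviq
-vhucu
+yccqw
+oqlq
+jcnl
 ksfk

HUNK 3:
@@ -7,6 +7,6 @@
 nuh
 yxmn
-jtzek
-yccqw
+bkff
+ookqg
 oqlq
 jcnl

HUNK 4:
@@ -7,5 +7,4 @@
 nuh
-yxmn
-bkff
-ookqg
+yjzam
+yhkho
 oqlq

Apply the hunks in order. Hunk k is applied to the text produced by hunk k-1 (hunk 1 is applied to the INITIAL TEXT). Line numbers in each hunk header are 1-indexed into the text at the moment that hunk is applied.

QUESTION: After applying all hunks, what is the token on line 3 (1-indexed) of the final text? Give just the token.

Answer: txbr

Derivation:
Hunk 1: at line 8 remove [kvc] add [bxlf,nviq,vhucu] -> 14 lines: xbgn sab txbr ipqtg uubpj dlord nuh yxmn jtzek bxlf nviq vhucu ksfk yujc
Hunk 2: at line 9 remove [bxlf,nviq,vhucu] add [yccqw,oqlq,jcnl] -> 14 lines: xbgn sab txbr ipqtg uubpj dlord nuh yxmn jtzek yccqw oqlq jcnl ksfk yujc
Hunk 3: at line 7 remove [jtzek,yccqw] add [bkff,ookqg] -> 14 lines: xbgn sab txbr ipqtg uubpj dlord nuh yxmn bkff ookqg oqlq jcnl ksfk yujc
Hunk 4: at line 7 remove [yxmn,bkff,ookqg] add [yjzam,yhkho] -> 13 lines: xbgn sab txbr ipqtg uubpj dlord nuh yjzam yhkho oqlq jcnl ksfk yujc
Final line 3: txbr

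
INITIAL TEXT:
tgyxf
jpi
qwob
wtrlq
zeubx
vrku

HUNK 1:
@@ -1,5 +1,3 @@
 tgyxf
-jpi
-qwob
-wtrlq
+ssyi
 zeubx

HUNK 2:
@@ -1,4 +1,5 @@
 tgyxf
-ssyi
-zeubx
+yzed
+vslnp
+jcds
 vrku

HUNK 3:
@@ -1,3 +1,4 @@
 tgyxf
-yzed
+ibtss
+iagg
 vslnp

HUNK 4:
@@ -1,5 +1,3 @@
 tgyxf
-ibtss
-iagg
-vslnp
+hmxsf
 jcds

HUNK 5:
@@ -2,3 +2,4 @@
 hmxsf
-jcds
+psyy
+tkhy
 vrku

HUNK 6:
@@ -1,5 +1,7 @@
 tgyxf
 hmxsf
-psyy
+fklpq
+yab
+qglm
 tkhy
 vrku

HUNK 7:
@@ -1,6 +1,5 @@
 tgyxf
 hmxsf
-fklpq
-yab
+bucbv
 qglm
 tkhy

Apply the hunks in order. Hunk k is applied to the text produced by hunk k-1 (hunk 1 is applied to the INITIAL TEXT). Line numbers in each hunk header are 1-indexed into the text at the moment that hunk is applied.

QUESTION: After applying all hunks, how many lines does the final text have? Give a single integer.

Answer: 6

Derivation:
Hunk 1: at line 1 remove [jpi,qwob,wtrlq] add [ssyi] -> 4 lines: tgyxf ssyi zeubx vrku
Hunk 2: at line 1 remove [ssyi,zeubx] add [yzed,vslnp,jcds] -> 5 lines: tgyxf yzed vslnp jcds vrku
Hunk 3: at line 1 remove [yzed] add [ibtss,iagg] -> 6 lines: tgyxf ibtss iagg vslnp jcds vrku
Hunk 4: at line 1 remove [ibtss,iagg,vslnp] add [hmxsf] -> 4 lines: tgyxf hmxsf jcds vrku
Hunk 5: at line 2 remove [jcds] add [psyy,tkhy] -> 5 lines: tgyxf hmxsf psyy tkhy vrku
Hunk 6: at line 1 remove [psyy] add [fklpq,yab,qglm] -> 7 lines: tgyxf hmxsf fklpq yab qglm tkhy vrku
Hunk 7: at line 1 remove [fklpq,yab] add [bucbv] -> 6 lines: tgyxf hmxsf bucbv qglm tkhy vrku
Final line count: 6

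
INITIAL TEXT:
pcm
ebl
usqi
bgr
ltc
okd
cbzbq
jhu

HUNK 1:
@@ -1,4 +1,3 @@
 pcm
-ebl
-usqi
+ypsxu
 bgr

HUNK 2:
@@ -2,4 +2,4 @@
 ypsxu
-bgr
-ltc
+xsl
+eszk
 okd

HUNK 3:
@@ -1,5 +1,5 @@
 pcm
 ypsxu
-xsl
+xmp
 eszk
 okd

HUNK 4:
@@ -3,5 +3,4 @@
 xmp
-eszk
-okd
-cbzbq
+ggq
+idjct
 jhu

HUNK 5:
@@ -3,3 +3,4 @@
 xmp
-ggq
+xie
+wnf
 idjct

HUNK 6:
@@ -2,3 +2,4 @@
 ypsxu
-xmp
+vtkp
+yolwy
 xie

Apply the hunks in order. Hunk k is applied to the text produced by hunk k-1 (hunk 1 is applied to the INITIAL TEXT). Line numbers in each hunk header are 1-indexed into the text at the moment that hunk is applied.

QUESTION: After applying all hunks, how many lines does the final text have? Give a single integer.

Hunk 1: at line 1 remove [ebl,usqi] add [ypsxu] -> 7 lines: pcm ypsxu bgr ltc okd cbzbq jhu
Hunk 2: at line 2 remove [bgr,ltc] add [xsl,eszk] -> 7 lines: pcm ypsxu xsl eszk okd cbzbq jhu
Hunk 3: at line 1 remove [xsl] add [xmp] -> 7 lines: pcm ypsxu xmp eszk okd cbzbq jhu
Hunk 4: at line 3 remove [eszk,okd,cbzbq] add [ggq,idjct] -> 6 lines: pcm ypsxu xmp ggq idjct jhu
Hunk 5: at line 3 remove [ggq] add [xie,wnf] -> 7 lines: pcm ypsxu xmp xie wnf idjct jhu
Hunk 6: at line 2 remove [xmp] add [vtkp,yolwy] -> 8 lines: pcm ypsxu vtkp yolwy xie wnf idjct jhu
Final line count: 8

Answer: 8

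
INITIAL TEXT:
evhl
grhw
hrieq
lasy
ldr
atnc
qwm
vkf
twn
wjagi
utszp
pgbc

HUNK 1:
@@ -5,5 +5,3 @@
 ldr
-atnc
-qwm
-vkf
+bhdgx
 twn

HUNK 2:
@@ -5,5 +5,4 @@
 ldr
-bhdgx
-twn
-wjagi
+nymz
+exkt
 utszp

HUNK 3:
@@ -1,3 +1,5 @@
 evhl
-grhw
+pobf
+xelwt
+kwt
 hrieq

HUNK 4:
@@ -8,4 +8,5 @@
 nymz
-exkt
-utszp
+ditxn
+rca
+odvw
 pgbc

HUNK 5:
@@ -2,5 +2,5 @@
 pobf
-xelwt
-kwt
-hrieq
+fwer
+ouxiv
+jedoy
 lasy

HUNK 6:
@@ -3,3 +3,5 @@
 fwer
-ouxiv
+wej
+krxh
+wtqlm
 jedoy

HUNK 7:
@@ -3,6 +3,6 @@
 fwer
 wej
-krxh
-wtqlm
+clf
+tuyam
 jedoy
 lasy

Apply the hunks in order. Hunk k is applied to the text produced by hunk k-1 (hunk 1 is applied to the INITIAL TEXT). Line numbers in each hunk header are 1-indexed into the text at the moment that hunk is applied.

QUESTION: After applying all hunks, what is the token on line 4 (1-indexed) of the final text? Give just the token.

Answer: wej

Derivation:
Hunk 1: at line 5 remove [atnc,qwm,vkf] add [bhdgx] -> 10 lines: evhl grhw hrieq lasy ldr bhdgx twn wjagi utszp pgbc
Hunk 2: at line 5 remove [bhdgx,twn,wjagi] add [nymz,exkt] -> 9 lines: evhl grhw hrieq lasy ldr nymz exkt utszp pgbc
Hunk 3: at line 1 remove [grhw] add [pobf,xelwt,kwt] -> 11 lines: evhl pobf xelwt kwt hrieq lasy ldr nymz exkt utszp pgbc
Hunk 4: at line 8 remove [exkt,utszp] add [ditxn,rca,odvw] -> 12 lines: evhl pobf xelwt kwt hrieq lasy ldr nymz ditxn rca odvw pgbc
Hunk 5: at line 2 remove [xelwt,kwt,hrieq] add [fwer,ouxiv,jedoy] -> 12 lines: evhl pobf fwer ouxiv jedoy lasy ldr nymz ditxn rca odvw pgbc
Hunk 6: at line 3 remove [ouxiv] add [wej,krxh,wtqlm] -> 14 lines: evhl pobf fwer wej krxh wtqlm jedoy lasy ldr nymz ditxn rca odvw pgbc
Hunk 7: at line 3 remove [krxh,wtqlm] add [clf,tuyam] -> 14 lines: evhl pobf fwer wej clf tuyam jedoy lasy ldr nymz ditxn rca odvw pgbc
Final line 4: wej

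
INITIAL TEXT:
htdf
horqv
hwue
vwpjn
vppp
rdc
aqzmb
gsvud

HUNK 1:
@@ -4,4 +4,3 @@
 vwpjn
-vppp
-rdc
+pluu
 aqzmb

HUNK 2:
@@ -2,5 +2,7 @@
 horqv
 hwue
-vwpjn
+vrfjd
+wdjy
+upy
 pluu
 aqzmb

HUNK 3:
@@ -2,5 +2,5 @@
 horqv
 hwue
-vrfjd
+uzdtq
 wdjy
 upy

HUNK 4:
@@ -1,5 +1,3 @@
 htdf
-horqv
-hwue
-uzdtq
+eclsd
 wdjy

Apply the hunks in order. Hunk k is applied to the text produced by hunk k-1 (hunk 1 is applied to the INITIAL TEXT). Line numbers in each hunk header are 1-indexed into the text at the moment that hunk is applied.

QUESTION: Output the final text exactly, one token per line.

Hunk 1: at line 4 remove [vppp,rdc] add [pluu] -> 7 lines: htdf horqv hwue vwpjn pluu aqzmb gsvud
Hunk 2: at line 2 remove [vwpjn] add [vrfjd,wdjy,upy] -> 9 lines: htdf horqv hwue vrfjd wdjy upy pluu aqzmb gsvud
Hunk 3: at line 2 remove [vrfjd] add [uzdtq] -> 9 lines: htdf horqv hwue uzdtq wdjy upy pluu aqzmb gsvud
Hunk 4: at line 1 remove [horqv,hwue,uzdtq] add [eclsd] -> 7 lines: htdf eclsd wdjy upy pluu aqzmb gsvud

Answer: htdf
eclsd
wdjy
upy
pluu
aqzmb
gsvud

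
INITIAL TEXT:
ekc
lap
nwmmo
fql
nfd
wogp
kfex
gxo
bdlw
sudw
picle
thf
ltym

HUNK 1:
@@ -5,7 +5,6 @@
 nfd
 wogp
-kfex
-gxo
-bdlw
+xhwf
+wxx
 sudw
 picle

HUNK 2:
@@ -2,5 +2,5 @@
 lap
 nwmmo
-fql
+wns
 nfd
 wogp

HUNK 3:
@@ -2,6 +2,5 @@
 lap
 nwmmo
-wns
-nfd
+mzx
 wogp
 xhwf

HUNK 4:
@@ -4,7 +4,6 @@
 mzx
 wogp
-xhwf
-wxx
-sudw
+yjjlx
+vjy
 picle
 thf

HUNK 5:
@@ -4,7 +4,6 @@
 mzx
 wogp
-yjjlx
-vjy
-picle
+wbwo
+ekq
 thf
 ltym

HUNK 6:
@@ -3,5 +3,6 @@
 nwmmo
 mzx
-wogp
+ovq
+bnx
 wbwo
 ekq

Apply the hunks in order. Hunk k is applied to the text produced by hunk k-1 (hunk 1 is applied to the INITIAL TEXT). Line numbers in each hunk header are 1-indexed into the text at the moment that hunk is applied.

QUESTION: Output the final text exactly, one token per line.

Hunk 1: at line 5 remove [kfex,gxo,bdlw] add [xhwf,wxx] -> 12 lines: ekc lap nwmmo fql nfd wogp xhwf wxx sudw picle thf ltym
Hunk 2: at line 2 remove [fql] add [wns] -> 12 lines: ekc lap nwmmo wns nfd wogp xhwf wxx sudw picle thf ltym
Hunk 3: at line 2 remove [wns,nfd] add [mzx] -> 11 lines: ekc lap nwmmo mzx wogp xhwf wxx sudw picle thf ltym
Hunk 4: at line 4 remove [xhwf,wxx,sudw] add [yjjlx,vjy] -> 10 lines: ekc lap nwmmo mzx wogp yjjlx vjy picle thf ltym
Hunk 5: at line 4 remove [yjjlx,vjy,picle] add [wbwo,ekq] -> 9 lines: ekc lap nwmmo mzx wogp wbwo ekq thf ltym
Hunk 6: at line 3 remove [wogp] add [ovq,bnx] -> 10 lines: ekc lap nwmmo mzx ovq bnx wbwo ekq thf ltym

Answer: ekc
lap
nwmmo
mzx
ovq
bnx
wbwo
ekq
thf
ltym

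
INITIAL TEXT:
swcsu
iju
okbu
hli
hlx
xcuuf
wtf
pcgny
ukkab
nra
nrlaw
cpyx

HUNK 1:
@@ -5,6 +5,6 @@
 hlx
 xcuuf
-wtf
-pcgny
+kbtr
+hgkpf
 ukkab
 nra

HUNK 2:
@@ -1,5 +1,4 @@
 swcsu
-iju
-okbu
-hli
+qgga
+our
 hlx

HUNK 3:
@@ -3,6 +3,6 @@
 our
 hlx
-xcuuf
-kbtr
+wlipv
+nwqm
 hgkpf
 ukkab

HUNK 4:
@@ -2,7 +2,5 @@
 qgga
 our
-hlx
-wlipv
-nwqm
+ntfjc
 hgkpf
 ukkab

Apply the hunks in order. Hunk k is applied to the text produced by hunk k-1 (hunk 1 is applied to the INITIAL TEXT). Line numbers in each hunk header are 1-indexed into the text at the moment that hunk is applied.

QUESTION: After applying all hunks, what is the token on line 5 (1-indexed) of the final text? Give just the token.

Hunk 1: at line 5 remove [wtf,pcgny] add [kbtr,hgkpf] -> 12 lines: swcsu iju okbu hli hlx xcuuf kbtr hgkpf ukkab nra nrlaw cpyx
Hunk 2: at line 1 remove [iju,okbu,hli] add [qgga,our] -> 11 lines: swcsu qgga our hlx xcuuf kbtr hgkpf ukkab nra nrlaw cpyx
Hunk 3: at line 3 remove [xcuuf,kbtr] add [wlipv,nwqm] -> 11 lines: swcsu qgga our hlx wlipv nwqm hgkpf ukkab nra nrlaw cpyx
Hunk 4: at line 2 remove [hlx,wlipv,nwqm] add [ntfjc] -> 9 lines: swcsu qgga our ntfjc hgkpf ukkab nra nrlaw cpyx
Final line 5: hgkpf

Answer: hgkpf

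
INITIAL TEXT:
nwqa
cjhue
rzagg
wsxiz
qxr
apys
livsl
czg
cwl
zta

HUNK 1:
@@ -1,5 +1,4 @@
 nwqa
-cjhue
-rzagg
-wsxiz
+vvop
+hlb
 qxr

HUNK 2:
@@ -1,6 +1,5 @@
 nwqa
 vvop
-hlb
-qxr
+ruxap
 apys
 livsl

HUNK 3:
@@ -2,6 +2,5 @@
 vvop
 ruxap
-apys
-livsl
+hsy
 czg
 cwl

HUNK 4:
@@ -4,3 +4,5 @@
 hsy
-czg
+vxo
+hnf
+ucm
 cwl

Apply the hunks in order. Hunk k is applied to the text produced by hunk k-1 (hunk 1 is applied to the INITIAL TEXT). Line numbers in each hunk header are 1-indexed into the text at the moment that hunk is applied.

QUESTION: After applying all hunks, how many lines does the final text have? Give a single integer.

Hunk 1: at line 1 remove [cjhue,rzagg,wsxiz] add [vvop,hlb] -> 9 lines: nwqa vvop hlb qxr apys livsl czg cwl zta
Hunk 2: at line 1 remove [hlb,qxr] add [ruxap] -> 8 lines: nwqa vvop ruxap apys livsl czg cwl zta
Hunk 3: at line 2 remove [apys,livsl] add [hsy] -> 7 lines: nwqa vvop ruxap hsy czg cwl zta
Hunk 4: at line 4 remove [czg] add [vxo,hnf,ucm] -> 9 lines: nwqa vvop ruxap hsy vxo hnf ucm cwl zta
Final line count: 9

Answer: 9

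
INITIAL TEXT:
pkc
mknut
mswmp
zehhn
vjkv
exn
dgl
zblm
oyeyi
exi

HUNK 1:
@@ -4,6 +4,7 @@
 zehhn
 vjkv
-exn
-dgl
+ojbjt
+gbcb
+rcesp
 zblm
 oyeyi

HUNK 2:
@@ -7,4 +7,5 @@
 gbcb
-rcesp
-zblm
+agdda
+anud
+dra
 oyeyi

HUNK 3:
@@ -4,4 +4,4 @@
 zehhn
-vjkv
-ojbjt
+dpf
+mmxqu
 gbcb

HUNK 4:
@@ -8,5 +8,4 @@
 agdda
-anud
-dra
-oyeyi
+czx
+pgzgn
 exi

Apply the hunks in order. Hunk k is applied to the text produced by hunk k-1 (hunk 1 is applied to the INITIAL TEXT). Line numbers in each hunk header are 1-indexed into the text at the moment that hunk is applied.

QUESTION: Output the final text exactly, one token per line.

Hunk 1: at line 4 remove [exn,dgl] add [ojbjt,gbcb,rcesp] -> 11 lines: pkc mknut mswmp zehhn vjkv ojbjt gbcb rcesp zblm oyeyi exi
Hunk 2: at line 7 remove [rcesp,zblm] add [agdda,anud,dra] -> 12 lines: pkc mknut mswmp zehhn vjkv ojbjt gbcb agdda anud dra oyeyi exi
Hunk 3: at line 4 remove [vjkv,ojbjt] add [dpf,mmxqu] -> 12 lines: pkc mknut mswmp zehhn dpf mmxqu gbcb agdda anud dra oyeyi exi
Hunk 4: at line 8 remove [anud,dra,oyeyi] add [czx,pgzgn] -> 11 lines: pkc mknut mswmp zehhn dpf mmxqu gbcb agdda czx pgzgn exi

Answer: pkc
mknut
mswmp
zehhn
dpf
mmxqu
gbcb
agdda
czx
pgzgn
exi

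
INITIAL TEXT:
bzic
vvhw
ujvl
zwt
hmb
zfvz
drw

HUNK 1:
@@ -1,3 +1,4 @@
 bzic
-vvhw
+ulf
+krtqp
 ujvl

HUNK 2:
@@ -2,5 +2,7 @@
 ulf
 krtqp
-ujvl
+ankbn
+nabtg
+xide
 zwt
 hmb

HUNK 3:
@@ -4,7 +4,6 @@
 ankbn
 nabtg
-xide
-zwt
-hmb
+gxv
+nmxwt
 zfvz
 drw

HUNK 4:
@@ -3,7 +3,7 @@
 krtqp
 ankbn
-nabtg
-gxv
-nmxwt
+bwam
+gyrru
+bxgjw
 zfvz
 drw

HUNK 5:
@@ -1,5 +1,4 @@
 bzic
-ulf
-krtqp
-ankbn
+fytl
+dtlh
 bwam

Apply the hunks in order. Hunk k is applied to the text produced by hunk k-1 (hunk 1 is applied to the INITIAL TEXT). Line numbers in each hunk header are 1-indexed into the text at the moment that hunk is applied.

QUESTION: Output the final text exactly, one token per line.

Answer: bzic
fytl
dtlh
bwam
gyrru
bxgjw
zfvz
drw

Derivation:
Hunk 1: at line 1 remove [vvhw] add [ulf,krtqp] -> 8 lines: bzic ulf krtqp ujvl zwt hmb zfvz drw
Hunk 2: at line 2 remove [ujvl] add [ankbn,nabtg,xide] -> 10 lines: bzic ulf krtqp ankbn nabtg xide zwt hmb zfvz drw
Hunk 3: at line 4 remove [xide,zwt,hmb] add [gxv,nmxwt] -> 9 lines: bzic ulf krtqp ankbn nabtg gxv nmxwt zfvz drw
Hunk 4: at line 3 remove [nabtg,gxv,nmxwt] add [bwam,gyrru,bxgjw] -> 9 lines: bzic ulf krtqp ankbn bwam gyrru bxgjw zfvz drw
Hunk 5: at line 1 remove [ulf,krtqp,ankbn] add [fytl,dtlh] -> 8 lines: bzic fytl dtlh bwam gyrru bxgjw zfvz drw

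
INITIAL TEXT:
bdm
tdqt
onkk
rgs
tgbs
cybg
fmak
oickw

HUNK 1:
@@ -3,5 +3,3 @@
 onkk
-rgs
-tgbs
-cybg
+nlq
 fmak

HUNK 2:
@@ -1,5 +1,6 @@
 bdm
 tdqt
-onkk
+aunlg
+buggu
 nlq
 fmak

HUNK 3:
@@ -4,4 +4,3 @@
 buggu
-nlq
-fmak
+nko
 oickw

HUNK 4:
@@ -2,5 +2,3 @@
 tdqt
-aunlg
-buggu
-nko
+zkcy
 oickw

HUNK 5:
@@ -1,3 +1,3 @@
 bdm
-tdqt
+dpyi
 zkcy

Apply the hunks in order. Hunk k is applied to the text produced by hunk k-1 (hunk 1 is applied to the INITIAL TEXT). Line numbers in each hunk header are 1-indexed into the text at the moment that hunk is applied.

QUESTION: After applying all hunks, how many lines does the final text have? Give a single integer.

Hunk 1: at line 3 remove [rgs,tgbs,cybg] add [nlq] -> 6 lines: bdm tdqt onkk nlq fmak oickw
Hunk 2: at line 1 remove [onkk] add [aunlg,buggu] -> 7 lines: bdm tdqt aunlg buggu nlq fmak oickw
Hunk 3: at line 4 remove [nlq,fmak] add [nko] -> 6 lines: bdm tdqt aunlg buggu nko oickw
Hunk 4: at line 2 remove [aunlg,buggu,nko] add [zkcy] -> 4 lines: bdm tdqt zkcy oickw
Hunk 5: at line 1 remove [tdqt] add [dpyi] -> 4 lines: bdm dpyi zkcy oickw
Final line count: 4

Answer: 4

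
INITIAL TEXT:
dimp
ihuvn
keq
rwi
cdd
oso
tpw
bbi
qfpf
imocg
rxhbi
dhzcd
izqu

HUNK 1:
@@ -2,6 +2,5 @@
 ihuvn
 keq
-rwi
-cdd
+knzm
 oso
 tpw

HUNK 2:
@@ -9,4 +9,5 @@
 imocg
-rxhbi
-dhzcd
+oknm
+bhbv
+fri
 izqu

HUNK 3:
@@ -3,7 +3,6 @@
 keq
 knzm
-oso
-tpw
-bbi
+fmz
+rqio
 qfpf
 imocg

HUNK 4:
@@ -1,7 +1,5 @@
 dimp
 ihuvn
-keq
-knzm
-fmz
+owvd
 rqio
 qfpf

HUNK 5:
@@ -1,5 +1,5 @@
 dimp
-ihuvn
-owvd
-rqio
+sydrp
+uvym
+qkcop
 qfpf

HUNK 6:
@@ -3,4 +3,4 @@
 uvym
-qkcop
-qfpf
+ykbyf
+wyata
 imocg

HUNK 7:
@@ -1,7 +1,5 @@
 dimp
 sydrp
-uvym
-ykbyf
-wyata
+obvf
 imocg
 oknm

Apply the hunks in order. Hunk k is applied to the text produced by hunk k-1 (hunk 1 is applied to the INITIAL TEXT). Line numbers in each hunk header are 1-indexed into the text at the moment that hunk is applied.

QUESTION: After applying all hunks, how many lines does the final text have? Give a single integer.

Hunk 1: at line 2 remove [rwi,cdd] add [knzm] -> 12 lines: dimp ihuvn keq knzm oso tpw bbi qfpf imocg rxhbi dhzcd izqu
Hunk 2: at line 9 remove [rxhbi,dhzcd] add [oknm,bhbv,fri] -> 13 lines: dimp ihuvn keq knzm oso tpw bbi qfpf imocg oknm bhbv fri izqu
Hunk 3: at line 3 remove [oso,tpw,bbi] add [fmz,rqio] -> 12 lines: dimp ihuvn keq knzm fmz rqio qfpf imocg oknm bhbv fri izqu
Hunk 4: at line 1 remove [keq,knzm,fmz] add [owvd] -> 10 lines: dimp ihuvn owvd rqio qfpf imocg oknm bhbv fri izqu
Hunk 5: at line 1 remove [ihuvn,owvd,rqio] add [sydrp,uvym,qkcop] -> 10 lines: dimp sydrp uvym qkcop qfpf imocg oknm bhbv fri izqu
Hunk 6: at line 3 remove [qkcop,qfpf] add [ykbyf,wyata] -> 10 lines: dimp sydrp uvym ykbyf wyata imocg oknm bhbv fri izqu
Hunk 7: at line 1 remove [uvym,ykbyf,wyata] add [obvf] -> 8 lines: dimp sydrp obvf imocg oknm bhbv fri izqu
Final line count: 8

Answer: 8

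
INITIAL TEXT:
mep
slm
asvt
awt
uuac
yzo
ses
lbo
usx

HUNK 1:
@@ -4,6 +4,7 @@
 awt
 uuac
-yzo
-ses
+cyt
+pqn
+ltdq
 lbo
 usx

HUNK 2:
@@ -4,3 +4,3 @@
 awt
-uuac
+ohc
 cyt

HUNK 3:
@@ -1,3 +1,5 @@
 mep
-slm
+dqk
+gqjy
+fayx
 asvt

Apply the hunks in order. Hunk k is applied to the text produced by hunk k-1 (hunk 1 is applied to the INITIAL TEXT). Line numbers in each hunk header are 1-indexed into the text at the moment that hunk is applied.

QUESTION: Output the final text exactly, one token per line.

Answer: mep
dqk
gqjy
fayx
asvt
awt
ohc
cyt
pqn
ltdq
lbo
usx

Derivation:
Hunk 1: at line 4 remove [yzo,ses] add [cyt,pqn,ltdq] -> 10 lines: mep slm asvt awt uuac cyt pqn ltdq lbo usx
Hunk 2: at line 4 remove [uuac] add [ohc] -> 10 lines: mep slm asvt awt ohc cyt pqn ltdq lbo usx
Hunk 3: at line 1 remove [slm] add [dqk,gqjy,fayx] -> 12 lines: mep dqk gqjy fayx asvt awt ohc cyt pqn ltdq lbo usx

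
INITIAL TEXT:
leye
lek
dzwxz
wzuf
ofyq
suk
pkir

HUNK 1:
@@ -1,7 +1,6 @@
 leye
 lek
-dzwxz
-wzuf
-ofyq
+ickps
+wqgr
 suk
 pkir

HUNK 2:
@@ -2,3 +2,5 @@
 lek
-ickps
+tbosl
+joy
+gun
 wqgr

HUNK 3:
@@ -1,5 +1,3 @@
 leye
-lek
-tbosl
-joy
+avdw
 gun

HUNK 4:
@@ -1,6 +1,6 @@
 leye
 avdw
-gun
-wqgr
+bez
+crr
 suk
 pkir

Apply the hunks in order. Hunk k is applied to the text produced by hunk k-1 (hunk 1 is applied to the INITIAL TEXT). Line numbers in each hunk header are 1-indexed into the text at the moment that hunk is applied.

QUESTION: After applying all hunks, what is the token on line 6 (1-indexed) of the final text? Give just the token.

Hunk 1: at line 1 remove [dzwxz,wzuf,ofyq] add [ickps,wqgr] -> 6 lines: leye lek ickps wqgr suk pkir
Hunk 2: at line 2 remove [ickps] add [tbosl,joy,gun] -> 8 lines: leye lek tbosl joy gun wqgr suk pkir
Hunk 3: at line 1 remove [lek,tbosl,joy] add [avdw] -> 6 lines: leye avdw gun wqgr suk pkir
Hunk 4: at line 1 remove [gun,wqgr] add [bez,crr] -> 6 lines: leye avdw bez crr suk pkir
Final line 6: pkir

Answer: pkir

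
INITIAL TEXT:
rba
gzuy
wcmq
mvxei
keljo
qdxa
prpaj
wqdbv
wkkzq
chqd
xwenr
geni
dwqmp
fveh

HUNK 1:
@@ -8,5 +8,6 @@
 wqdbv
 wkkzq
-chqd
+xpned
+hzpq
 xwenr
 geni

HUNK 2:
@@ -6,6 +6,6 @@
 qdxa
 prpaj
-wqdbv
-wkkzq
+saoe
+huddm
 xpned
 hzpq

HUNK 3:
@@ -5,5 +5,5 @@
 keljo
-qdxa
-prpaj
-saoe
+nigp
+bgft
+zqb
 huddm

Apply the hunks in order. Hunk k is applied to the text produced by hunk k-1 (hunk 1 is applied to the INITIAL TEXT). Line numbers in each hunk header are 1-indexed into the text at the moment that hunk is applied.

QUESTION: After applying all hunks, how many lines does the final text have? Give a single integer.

Hunk 1: at line 8 remove [chqd] add [xpned,hzpq] -> 15 lines: rba gzuy wcmq mvxei keljo qdxa prpaj wqdbv wkkzq xpned hzpq xwenr geni dwqmp fveh
Hunk 2: at line 6 remove [wqdbv,wkkzq] add [saoe,huddm] -> 15 lines: rba gzuy wcmq mvxei keljo qdxa prpaj saoe huddm xpned hzpq xwenr geni dwqmp fveh
Hunk 3: at line 5 remove [qdxa,prpaj,saoe] add [nigp,bgft,zqb] -> 15 lines: rba gzuy wcmq mvxei keljo nigp bgft zqb huddm xpned hzpq xwenr geni dwqmp fveh
Final line count: 15

Answer: 15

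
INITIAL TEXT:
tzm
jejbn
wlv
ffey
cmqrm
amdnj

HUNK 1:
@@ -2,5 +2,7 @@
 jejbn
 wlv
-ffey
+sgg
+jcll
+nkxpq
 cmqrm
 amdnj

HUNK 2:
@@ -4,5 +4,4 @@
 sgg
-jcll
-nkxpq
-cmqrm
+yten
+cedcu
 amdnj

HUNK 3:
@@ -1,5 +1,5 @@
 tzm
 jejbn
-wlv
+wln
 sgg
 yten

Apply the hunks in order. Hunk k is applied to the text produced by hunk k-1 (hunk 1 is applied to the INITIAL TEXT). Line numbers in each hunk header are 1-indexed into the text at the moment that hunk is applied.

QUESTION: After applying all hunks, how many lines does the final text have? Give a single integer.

Hunk 1: at line 2 remove [ffey] add [sgg,jcll,nkxpq] -> 8 lines: tzm jejbn wlv sgg jcll nkxpq cmqrm amdnj
Hunk 2: at line 4 remove [jcll,nkxpq,cmqrm] add [yten,cedcu] -> 7 lines: tzm jejbn wlv sgg yten cedcu amdnj
Hunk 3: at line 1 remove [wlv] add [wln] -> 7 lines: tzm jejbn wln sgg yten cedcu amdnj
Final line count: 7

Answer: 7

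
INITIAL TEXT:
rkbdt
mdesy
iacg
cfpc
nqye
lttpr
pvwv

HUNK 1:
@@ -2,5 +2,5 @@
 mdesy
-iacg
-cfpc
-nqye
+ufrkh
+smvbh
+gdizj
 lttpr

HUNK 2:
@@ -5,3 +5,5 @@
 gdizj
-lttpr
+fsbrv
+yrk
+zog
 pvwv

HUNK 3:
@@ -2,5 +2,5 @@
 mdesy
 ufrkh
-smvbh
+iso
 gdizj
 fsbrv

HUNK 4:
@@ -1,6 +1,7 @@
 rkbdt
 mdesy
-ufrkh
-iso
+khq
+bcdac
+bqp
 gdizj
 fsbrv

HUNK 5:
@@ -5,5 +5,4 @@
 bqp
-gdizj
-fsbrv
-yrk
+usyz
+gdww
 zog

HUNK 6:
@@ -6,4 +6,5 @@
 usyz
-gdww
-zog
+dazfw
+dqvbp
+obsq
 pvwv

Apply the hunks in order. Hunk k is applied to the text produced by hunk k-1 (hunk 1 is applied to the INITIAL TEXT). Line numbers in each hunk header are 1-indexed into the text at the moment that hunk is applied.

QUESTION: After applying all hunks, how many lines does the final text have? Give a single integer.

Answer: 10

Derivation:
Hunk 1: at line 2 remove [iacg,cfpc,nqye] add [ufrkh,smvbh,gdizj] -> 7 lines: rkbdt mdesy ufrkh smvbh gdizj lttpr pvwv
Hunk 2: at line 5 remove [lttpr] add [fsbrv,yrk,zog] -> 9 lines: rkbdt mdesy ufrkh smvbh gdizj fsbrv yrk zog pvwv
Hunk 3: at line 2 remove [smvbh] add [iso] -> 9 lines: rkbdt mdesy ufrkh iso gdizj fsbrv yrk zog pvwv
Hunk 4: at line 1 remove [ufrkh,iso] add [khq,bcdac,bqp] -> 10 lines: rkbdt mdesy khq bcdac bqp gdizj fsbrv yrk zog pvwv
Hunk 5: at line 5 remove [gdizj,fsbrv,yrk] add [usyz,gdww] -> 9 lines: rkbdt mdesy khq bcdac bqp usyz gdww zog pvwv
Hunk 6: at line 6 remove [gdww,zog] add [dazfw,dqvbp,obsq] -> 10 lines: rkbdt mdesy khq bcdac bqp usyz dazfw dqvbp obsq pvwv
Final line count: 10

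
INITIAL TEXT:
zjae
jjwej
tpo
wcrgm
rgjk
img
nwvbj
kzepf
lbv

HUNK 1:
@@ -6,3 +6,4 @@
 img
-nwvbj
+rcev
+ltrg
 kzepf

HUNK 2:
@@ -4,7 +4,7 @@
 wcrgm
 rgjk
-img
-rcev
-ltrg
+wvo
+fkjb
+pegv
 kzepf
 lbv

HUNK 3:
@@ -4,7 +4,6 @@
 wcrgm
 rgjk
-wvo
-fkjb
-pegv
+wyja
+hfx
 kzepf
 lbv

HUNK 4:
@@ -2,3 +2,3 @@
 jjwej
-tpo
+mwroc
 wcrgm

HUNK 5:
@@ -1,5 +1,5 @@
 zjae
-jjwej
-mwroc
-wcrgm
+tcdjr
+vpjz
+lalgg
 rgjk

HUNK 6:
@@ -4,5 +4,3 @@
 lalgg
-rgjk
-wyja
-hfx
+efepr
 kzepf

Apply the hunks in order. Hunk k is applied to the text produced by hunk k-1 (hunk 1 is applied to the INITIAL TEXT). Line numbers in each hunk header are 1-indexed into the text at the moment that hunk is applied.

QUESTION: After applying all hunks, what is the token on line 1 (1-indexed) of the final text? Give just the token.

Hunk 1: at line 6 remove [nwvbj] add [rcev,ltrg] -> 10 lines: zjae jjwej tpo wcrgm rgjk img rcev ltrg kzepf lbv
Hunk 2: at line 4 remove [img,rcev,ltrg] add [wvo,fkjb,pegv] -> 10 lines: zjae jjwej tpo wcrgm rgjk wvo fkjb pegv kzepf lbv
Hunk 3: at line 4 remove [wvo,fkjb,pegv] add [wyja,hfx] -> 9 lines: zjae jjwej tpo wcrgm rgjk wyja hfx kzepf lbv
Hunk 4: at line 2 remove [tpo] add [mwroc] -> 9 lines: zjae jjwej mwroc wcrgm rgjk wyja hfx kzepf lbv
Hunk 5: at line 1 remove [jjwej,mwroc,wcrgm] add [tcdjr,vpjz,lalgg] -> 9 lines: zjae tcdjr vpjz lalgg rgjk wyja hfx kzepf lbv
Hunk 6: at line 4 remove [rgjk,wyja,hfx] add [efepr] -> 7 lines: zjae tcdjr vpjz lalgg efepr kzepf lbv
Final line 1: zjae

Answer: zjae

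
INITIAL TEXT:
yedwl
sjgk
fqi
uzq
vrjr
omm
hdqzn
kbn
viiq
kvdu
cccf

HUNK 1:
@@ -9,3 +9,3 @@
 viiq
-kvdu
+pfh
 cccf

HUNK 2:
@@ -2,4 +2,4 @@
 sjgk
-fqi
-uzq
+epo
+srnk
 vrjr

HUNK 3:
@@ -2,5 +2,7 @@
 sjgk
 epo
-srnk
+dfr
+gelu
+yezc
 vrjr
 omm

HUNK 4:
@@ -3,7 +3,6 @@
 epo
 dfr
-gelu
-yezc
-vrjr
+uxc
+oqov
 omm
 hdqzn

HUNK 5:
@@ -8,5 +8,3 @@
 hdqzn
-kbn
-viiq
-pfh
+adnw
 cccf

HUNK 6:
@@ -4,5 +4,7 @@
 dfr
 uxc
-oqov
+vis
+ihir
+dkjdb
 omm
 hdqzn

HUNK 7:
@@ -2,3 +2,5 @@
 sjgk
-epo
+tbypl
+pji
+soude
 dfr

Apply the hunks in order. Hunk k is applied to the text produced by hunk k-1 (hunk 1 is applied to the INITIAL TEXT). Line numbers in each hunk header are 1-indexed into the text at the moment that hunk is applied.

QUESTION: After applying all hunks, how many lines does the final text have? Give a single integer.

Answer: 14

Derivation:
Hunk 1: at line 9 remove [kvdu] add [pfh] -> 11 lines: yedwl sjgk fqi uzq vrjr omm hdqzn kbn viiq pfh cccf
Hunk 2: at line 2 remove [fqi,uzq] add [epo,srnk] -> 11 lines: yedwl sjgk epo srnk vrjr omm hdqzn kbn viiq pfh cccf
Hunk 3: at line 2 remove [srnk] add [dfr,gelu,yezc] -> 13 lines: yedwl sjgk epo dfr gelu yezc vrjr omm hdqzn kbn viiq pfh cccf
Hunk 4: at line 3 remove [gelu,yezc,vrjr] add [uxc,oqov] -> 12 lines: yedwl sjgk epo dfr uxc oqov omm hdqzn kbn viiq pfh cccf
Hunk 5: at line 8 remove [kbn,viiq,pfh] add [adnw] -> 10 lines: yedwl sjgk epo dfr uxc oqov omm hdqzn adnw cccf
Hunk 6: at line 4 remove [oqov] add [vis,ihir,dkjdb] -> 12 lines: yedwl sjgk epo dfr uxc vis ihir dkjdb omm hdqzn adnw cccf
Hunk 7: at line 2 remove [epo] add [tbypl,pji,soude] -> 14 lines: yedwl sjgk tbypl pji soude dfr uxc vis ihir dkjdb omm hdqzn adnw cccf
Final line count: 14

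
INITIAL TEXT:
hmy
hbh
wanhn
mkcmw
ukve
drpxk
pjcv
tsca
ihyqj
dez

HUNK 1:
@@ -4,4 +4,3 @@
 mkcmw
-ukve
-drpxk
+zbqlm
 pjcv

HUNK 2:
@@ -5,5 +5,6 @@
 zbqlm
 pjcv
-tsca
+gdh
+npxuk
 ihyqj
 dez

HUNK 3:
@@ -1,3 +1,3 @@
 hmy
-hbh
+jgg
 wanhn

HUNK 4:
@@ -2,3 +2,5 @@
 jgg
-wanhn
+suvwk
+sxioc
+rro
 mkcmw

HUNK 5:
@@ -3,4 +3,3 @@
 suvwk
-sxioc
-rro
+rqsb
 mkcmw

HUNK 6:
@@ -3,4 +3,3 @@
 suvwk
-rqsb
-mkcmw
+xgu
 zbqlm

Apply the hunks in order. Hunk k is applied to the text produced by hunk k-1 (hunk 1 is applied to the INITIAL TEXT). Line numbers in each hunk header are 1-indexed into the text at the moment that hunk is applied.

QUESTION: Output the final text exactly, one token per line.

Answer: hmy
jgg
suvwk
xgu
zbqlm
pjcv
gdh
npxuk
ihyqj
dez

Derivation:
Hunk 1: at line 4 remove [ukve,drpxk] add [zbqlm] -> 9 lines: hmy hbh wanhn mkcmw zbqlm pjcv tsca ihyqj dez
Hunk 2: at line 5 remove [tsca] add [gdh,npxuk] -> 10 lines: hmy hbh wanhn mkcmw zbqlm pjcv gdh npxuk ihyqj dez
Hunk 3: at line 1 remove [hbh] add [jgg] -> 10 lines: hmy jgg wanhn mkcmw zbqlm pjcv gdh npxuk ihyqj dez
Hunk 4: at line 2 remove [wanhn] add [suvwk,sxioc,rro] -> 12 lines: hmy jgg suvwk sxioc rro mkcmw zbqlm pjcv gdh npxuk ihyqj dez
Hunk 5: at line 3 remove [sxioc,rro] add [rqsb] -> 11 lines: hmy jgg suvwk rqsb mkcmw zbqlm pjcv gdh npxuk ihyqj dez
Hunk 6: at line 3 remove [rqsb,mkcmw] add [xgu] -> 10 lines: hmy jgg suvwk xgu zbqlm pjcv gdh npxuk ihyqj dez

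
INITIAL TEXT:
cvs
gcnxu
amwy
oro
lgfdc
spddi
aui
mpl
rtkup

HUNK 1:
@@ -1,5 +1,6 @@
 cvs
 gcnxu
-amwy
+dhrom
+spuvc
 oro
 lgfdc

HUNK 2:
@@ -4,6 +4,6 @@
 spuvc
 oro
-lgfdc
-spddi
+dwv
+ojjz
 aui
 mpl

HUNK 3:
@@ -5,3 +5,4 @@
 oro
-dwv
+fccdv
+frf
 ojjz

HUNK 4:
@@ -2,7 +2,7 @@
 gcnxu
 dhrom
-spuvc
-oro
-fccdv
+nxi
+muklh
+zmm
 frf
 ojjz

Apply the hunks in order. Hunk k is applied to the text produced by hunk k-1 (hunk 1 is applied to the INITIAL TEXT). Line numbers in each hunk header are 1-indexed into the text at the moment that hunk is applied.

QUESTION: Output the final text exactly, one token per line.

Hunk 1: at line 1 remove [amwy] add [dhrom,spuvc] -> 10 lines: cvs gcnxu dhrom spuvc oro lgfdc spddi aui mpl rtkup
Hunk 2: at line 4 remove [lgfdc,spddi] add [dwv,ojjz] -> 10 lines: cvs gcnxu dhrom spuvc oro dwv ojjz aui mpl rtkup
Hunk 3: at line 5 remove [dwv] add [fccdv,frf] -> 11 lines: cvs gcnxu dhrom spuvc oro fccdv frf ojjz aui mpl rtkup
Hunk 4: at line 2 remove [spuvc,oro,fccdv] add [nxi,muklh,zmm] -> 11 lines: cvs gcnxu dhrom nxi muklh zmm frf ojjz aui mpl rtkup

Answer: cvs
gcnxu
dhrom
nxi
muklh
zmm
frf
ojjz
aui
mpl
rtkup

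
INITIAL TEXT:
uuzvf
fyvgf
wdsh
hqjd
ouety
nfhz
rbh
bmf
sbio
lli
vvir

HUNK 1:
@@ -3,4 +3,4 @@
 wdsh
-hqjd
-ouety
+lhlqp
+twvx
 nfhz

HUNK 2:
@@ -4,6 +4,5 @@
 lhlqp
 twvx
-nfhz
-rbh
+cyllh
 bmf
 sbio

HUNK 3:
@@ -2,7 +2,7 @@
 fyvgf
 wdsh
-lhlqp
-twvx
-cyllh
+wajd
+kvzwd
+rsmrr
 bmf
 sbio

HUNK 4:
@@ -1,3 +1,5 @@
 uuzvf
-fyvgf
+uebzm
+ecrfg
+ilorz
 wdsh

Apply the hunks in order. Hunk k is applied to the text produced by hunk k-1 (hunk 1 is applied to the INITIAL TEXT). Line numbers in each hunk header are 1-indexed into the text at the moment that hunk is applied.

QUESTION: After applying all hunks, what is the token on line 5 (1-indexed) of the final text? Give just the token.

Hunk 1: at line 3 remove [hqjd,ouety] add [lhlqp,twvx] -> 11 lines: uuzvf fyvgf wdsh lhlqp twvx nfhz rbh bmf sbio lli vvir
Hunk 2: at line 4 remove [nfhz,rbh] add [cyllh] -> 10 lines: uuzvf fyvgf wdsh lhlqp twvx cyllh bmf sbio lli vvir
Hunk 3: at line 2 remove [lhlqp,twvx,cyllh] add [wajd,kvzwd,rsmrr] -> 10 lines: uuzvf fyvgf wdsh wajd kvzwd rsmrr bmf sbio lli vvir
Hunk 4: at line 1 remove [fyvgf] add [uebzm,ecrfg,ilorz] -> 12 lines: uuzvf uebzm ecrfg ilorz wdsh wajd kvzwd rsmrr bmf sbio lli vvir
Final line 5: wdsh

Answer: wdsh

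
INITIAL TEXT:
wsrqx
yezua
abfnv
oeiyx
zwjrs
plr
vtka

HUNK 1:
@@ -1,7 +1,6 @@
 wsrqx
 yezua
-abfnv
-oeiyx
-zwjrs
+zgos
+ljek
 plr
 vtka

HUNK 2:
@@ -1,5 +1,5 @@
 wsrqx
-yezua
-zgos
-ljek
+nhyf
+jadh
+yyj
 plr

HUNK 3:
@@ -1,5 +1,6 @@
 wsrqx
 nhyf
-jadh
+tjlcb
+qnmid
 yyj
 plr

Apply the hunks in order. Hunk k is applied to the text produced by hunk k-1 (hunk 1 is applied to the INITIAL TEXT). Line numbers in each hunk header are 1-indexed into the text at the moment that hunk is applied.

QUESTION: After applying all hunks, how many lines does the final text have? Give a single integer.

Hunk 1: at line 1 remove [abfnv,oeiyx,zwjrs] add [zgos,ljek] -> 6 lines: wsrqx yezua zgos ljek plr vtka
Hunk 2: at line 1 remove [yezua,zgos,ljek] add [nhyf,jadh,yyj] -> 6 lines: wsrqx nhyf jadh yyj plr vtka
Hunk 3: at line 1 remove [jadh] add [tjlcb,qnmid] -> 7 lines: wsrqx nhyf tjlcb qnmid yyj plr vtka
Final line count: 7

Answer: 7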